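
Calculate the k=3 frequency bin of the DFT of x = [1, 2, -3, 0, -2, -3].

X[3] = Σ(n=0 to 5) x[n] · ω_6^(3n) where ω_6 = e^(-2πi/6)
= (1)·ω_6^0 + (2)·ω_6^3 + (-3)·ω_6^6 + (0)·ω_6^9 + (-2)·ω_6^12 + (-3)·ω_6^15

X[3] = -3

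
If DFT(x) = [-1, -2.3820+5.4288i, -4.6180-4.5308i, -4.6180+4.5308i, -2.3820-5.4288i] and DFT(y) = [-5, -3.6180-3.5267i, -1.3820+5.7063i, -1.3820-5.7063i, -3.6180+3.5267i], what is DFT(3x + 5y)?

By linearity: DFT(3x + 5y) = 3·DFT(x) + 5·DFT(y)
= 3·[-1, -2.3820+5.4288i, -4.6180-4.5308i, -4.6180+4.5308i, -2.3820-5.4288i] + 5·[-5, -3.6180-3.5267i, -1.3820+5.7063i, -1.3820-5.7063i, -3.6180+3.5267i]

Computing element-wise:
Z[0] = 3·(-1) + 5·(-5) = -28
Z[1] = 3·(-2.3820+5.4288i) + 5·(-3.6180-3.5267i) = -25.2360-1.3471i
Z[2] = 3·(-4.6180-4.5308i) + 5·(-1.3820+5.7063i) = -20.7640+14.9391i
Z[3] = 3·(-4.6180+4.5308i) + 5·(-1.3820-5.7063i) = -20.7640-14.9391i
Z[4] = 3·(-2.3820-5.4288i) + 5·(-3.6180+3.5267i) = -25.2360+1.3471i

DFT(3x + 5y) = 3·X + 5·Y = [-28, -25.2360-1.3471i, -20.7640+14.9391i, -20.7640-14.9391i, -25.2360+1.3471i]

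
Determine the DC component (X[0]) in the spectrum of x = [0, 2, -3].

X[0] = Σ(n=0 to 2) x[n] · ω_3^0 = Σ x[n]
= (0) + (2) + (-3)

X[0] = -1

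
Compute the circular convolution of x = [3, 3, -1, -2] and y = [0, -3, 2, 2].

(x ⊛ y)[n] = Σ(m=0 to 3) x[m] · y[(n-m) mod 4]

Computing each output sample:
(x ⊛ y)[0] = 10
(x ⊛ y)[1] = -15
(x ⊛ y)[2] = -7
(x ⊛ y)[3] = 15

x ⊛ y = [10, -15, -7, 15]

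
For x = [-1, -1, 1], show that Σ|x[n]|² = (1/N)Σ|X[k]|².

Time domain:
Σ|x[n]|² = |-1|² + |-1|² + |1|² = 3.0000

Frequency domain:
(1/3)Σ|X[k]|² = (1/3)(|-1|² + |-1.0000+1.7321i|² + |-1.0000-1.7321i|²) = (1/3)·9.0000 = 3.0000

Both sides agree, confirming Parseval's theorem.

Σ|x[n]|² = (1/N)Σ|X[k]|² = 3.0000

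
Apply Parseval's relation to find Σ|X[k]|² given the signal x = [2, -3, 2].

Parseval: Σ|x[n]|² = (1/N)Σ|X[k]|², so Σ|X[k]|² = N·Σ|x[n]|² = 3·17.0000

Σ|X[k]|² = N·Σ|x[n]|² = 3·17.0000 = 51.0000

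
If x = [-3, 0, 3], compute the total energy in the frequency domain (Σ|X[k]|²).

Parseval: Σ|x[n]|² = (1/N)Σ|X[k]|², so Σ|X[k]|² = N·Σ|x[n]|² = 3·18.0000

Σ|X[k]|² = N·Σ|x[n]|² = 3·18.0000 = 54.0000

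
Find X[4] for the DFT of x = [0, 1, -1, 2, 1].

X[4] = Σ(n=0 to 4) x[n] · ω_5^(4n) where ω_5 = e^(-2πi/5)
= (0)·ω_5^0 + (1)·ω_5^4 + (-1)·ω_5^8 + (2)·ω_5^12 + (1)·ω_5^16

X[4] = -0.1910-1.7634i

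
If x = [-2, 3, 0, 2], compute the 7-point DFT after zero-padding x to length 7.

Original 4-point DFT: [3, -2-1i, -7, -2+1i]
Zero-padded 7-point DFT provides frequency interpolation.

DFT_7([x, 0, ...]) = [3, -1.9315-3.2133i, -1.4206-1.3611i, -5.1479-3.2515i, -5.1479+3.2515i, -1.4206+1.3611i, -1.9315+3.2133i]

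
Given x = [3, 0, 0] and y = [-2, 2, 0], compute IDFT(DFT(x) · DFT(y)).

(x ⊛ y)[n] = Σ(m=0 to 2) x[m] · y[(n-m) mod 3]

Computing each output sample:
(x ⊛ y)[0] = -6
(x ⊛ y)[1] = 6
(x ⊛ y)[2] = 0

x ⊛ y = [-6, 6, 0]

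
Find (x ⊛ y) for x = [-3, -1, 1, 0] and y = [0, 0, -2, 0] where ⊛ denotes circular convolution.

(x ⊛ y)[n] = Σ(m=0 to 3) x[m] · y[(n-m) mod 4]

Computing each output sample:
(x ⊛ y)[0] = -2
(x ⊛ y)[1] = 0
(x ⊛ y)[2] = 6
(x ⊛ y)[3] = 2

x ⊛ y = [-2, 0, 6, 2]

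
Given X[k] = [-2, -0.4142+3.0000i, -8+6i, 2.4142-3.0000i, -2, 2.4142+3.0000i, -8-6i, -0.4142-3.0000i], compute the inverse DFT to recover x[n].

x[n] = (1/8) Σ(k=0 to 7) X[k] · e^(2πikn/8)

Computing each x[n]:
x[0] = -2
x[1] = -2
x[2] = 0
x[3] = 2
x[4] = -3
x[5] = -1
x[6] = 3
x[7] = 1

x = [-2, -2, 0, 2, -3, -1, 3, 1]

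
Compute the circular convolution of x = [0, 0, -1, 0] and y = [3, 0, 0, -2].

(x ⊛ y)[n] = Σ(m=0 to 3) x[m] · y[(n-m) mod 4]

Computing each output sample:
(x ⊛ y)[0] = 0
(x ⊛ y)[1] = 2
(x ⊛ y)[2] = -3
(x ⊛ y)[3] = 0

x ⊛ y = [0, 2, -3, 0]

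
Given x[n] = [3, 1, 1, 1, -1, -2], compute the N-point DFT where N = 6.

X[k] = Σ(n=0 to 5) x[n] · ω_6^(nk)
where ω_6 = e^(-2πi/6)

Computing each X[k]:
X[0] = 3
X[1] = 1.5000-4.3301i
X[2] = 4.5000-0.8660i
X[3] = 3
X[4] = 4.5000+0.8660i
X[5] = 1.5000+4.3301i

X = [3, 1.5000-4.3301i, 4.5000-0.8660i, 3, 4.5000+0.8660i, 1.5000+4.3301i]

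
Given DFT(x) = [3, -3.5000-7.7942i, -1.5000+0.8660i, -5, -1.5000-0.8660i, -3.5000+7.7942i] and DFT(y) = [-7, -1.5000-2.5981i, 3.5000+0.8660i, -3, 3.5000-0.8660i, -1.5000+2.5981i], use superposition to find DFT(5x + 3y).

By linearity: DFT(5x + 3y) = 5·DFT(x) + 3·DFT(y)
= 5·[3, -3.5000-7.7942i, -1.5000+0.8660i, -5, -1.5000-0.8660i, -3.5000+7.7942i] + 3·[-7, -1.5000-2.5981i, 3.5000+0.8660i, -3, 3.5000-0.8660i, -1.5000+2.5981i]

Computing element-wise:
Z[0] = 5·(3) + 3·(-7) = -6
Z[1] = 5·(-3.5000-7.7942i) + 3·(-1.5000-2.5981i) = -22.0000-46.7653i
Z[2] = 5·(-1.5000+0.8660i) + 3·(3.5000+0.8660i) = 3.0000+6.9280i
Z[3] = 5·(-5) + 3·(-3) = -34
Z[4] = 5·(-1.5000-0.8660i) + 3·(3.5000-0.8660i) = 3.0000-6.9280i
Z[5] = 5·(-3.5000+7.7942i) + 3·(-1.5000+2.5981i) = -22.0000+46.7653i

DFT(5x + 3y) = 5·X + 3·Y = [-6, -22.0000-46.7653i, 3.0000+6.9280i, -34, 3.0000-6.9280i, -22.0000+46.7653i]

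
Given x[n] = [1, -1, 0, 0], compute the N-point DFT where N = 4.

X[k] = Σ(n=0 to 3) x[n] · ω_4^(nk)
where ω_4 = e^(-2πi/4)

Computing each X[k]:
X[0] = 0
X[1] = 1+1i
X[2] = 2
X[3] = 1-1i

X = [0, 1+1i, 2, 1-1i]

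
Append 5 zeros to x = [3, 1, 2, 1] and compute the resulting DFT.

Original 4-point DFT: [7, 1, 3, 1]
Zero-padded 9-point DFT provides frequency interpolation.

DFT_9([x, 0, ...]) = [7, 3.6133-3.4784i, 0.7943-0.8028i, 2.5000+0.8660i, 3.0924+0.0775i, 3.0924-0.0775i, 2.5000-0.8660i, 0.7943+0.8028i, 3.6133+3.4784i]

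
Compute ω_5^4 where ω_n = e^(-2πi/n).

ω_5^4 = e^(-2πi·4/5)
= cos(-2π·4/5) + i·sin(-2π·4/5)
= cos(-8π/5) + i·sin(-8π/5)

ω_5^4 = cos(-8π/5) + i·sin(-8π/5) = 0.3090+0.9511i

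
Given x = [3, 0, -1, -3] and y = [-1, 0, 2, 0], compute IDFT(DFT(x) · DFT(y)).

(x ⊛ y)[n] = Σ(m=0 to 3) x[m] · y[(n-m) mod 4]

Computing each output sample:
(x ⊛ y)[0] = -5
(x ⊛ y)[1] = -6
(x ⊛ y)[2] = 7
(x ⊛ y)[3] = 3

x ⊛ y = [-5, -6, 7, 3]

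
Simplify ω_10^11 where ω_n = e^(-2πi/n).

Since ω_10^10 = 1, powers reduce modulo 10.
11 mod 10 = 1
So ω_10^11 = ω_10^1 = e^(-2πi·1/10)

ω_10^11 = ω_10^1 = 0.8090-0.5878i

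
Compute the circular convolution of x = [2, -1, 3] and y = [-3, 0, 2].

(x ⊛ y)[n] = Σ(m=0 to 2) x[m] · y[(n-m) mod 3]

Computing each output sample:
(x ⊛ y)[0] = -8
(x ⊛ y)[1] = 9
(x ⊛ y)[2] = -5

x ⊛ y = [-8, 9, -5]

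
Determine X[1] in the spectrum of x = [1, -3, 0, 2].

X[1] = Σ(n=0 to 3) x[n] · ω_4^(1n) where ω_4 = e^(-2πi/4)
= (1)·ω_4^0 + (-3)·ω_4^1 + (0)·ω_4^2 + (2)·ω_4^3

X[1] = 1+5i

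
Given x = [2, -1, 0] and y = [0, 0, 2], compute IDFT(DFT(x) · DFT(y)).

(x ⊛ y)[n] = Σ(m=0 to 2) x[m] · y[(n-m) mod 3]

Computing each output sample:
(x ⊛ y)[0] = -2
(x ⊛ y)[1] = 0
(x ⊛ y)[2] = 4

x ⊛ y = [-2, 0, 4]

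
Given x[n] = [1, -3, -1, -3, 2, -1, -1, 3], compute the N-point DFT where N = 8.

X[k] = Σ(n=0 to 7) x[n] · ω_8^(nk)
where ω_8 = e^(-2πi/8)

Computing each X[k]:
X[0] = -3
X[1] = 1.8284+5.6569i
X[2] = 5+4i
X[3] = -3.8284+5.6569i
X[4] = 5
X[5] = -3.8284-5.6569i
X[6] = 5-4i
X[7] = 1.8284-5.6569i

X = [-3, 1.8284+5.6569i, 5+4i, -3.8284+5.6569i, 5, -3.8284-5.6569i, 5-4i, 1.8284-5.6569i]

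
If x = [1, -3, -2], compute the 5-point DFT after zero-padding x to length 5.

Original 3-point DFT: [-4, 3.5000+0.8660i, 3.5000-0.8660i]
Zero-padded 5-point DFT provides frequency interpolation.

DFT_5([x, 0, ...]) = [-4, 1.6910+4.0287i, 2.8090-0.1388i, 2.8090+0.1388i, 1.6910-4.0287i]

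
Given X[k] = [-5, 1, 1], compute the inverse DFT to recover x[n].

x[n] = (1/3) Σ(k=0 to 2) X[k] · e^(2πikn/3)

Computing each x[n]:
x[0] = -1
x[1] = -2
x[2] = -2

x = [-1, -2, -2]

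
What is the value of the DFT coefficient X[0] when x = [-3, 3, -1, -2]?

X[0] = Σ(n=0 to 3) x[n] · ω_4^0 = Σ x[n]
= (-3) + (3) + (-1) + (-2)

X[0] = -3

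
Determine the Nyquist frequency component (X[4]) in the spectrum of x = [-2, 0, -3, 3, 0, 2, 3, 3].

X[4] = Σ(n=0 to 7) x[n] · ω_8^(4n) where ω_8 = e^(-2πi/8)
= (-2)·ω_8^0 + (0)·ω_8^4 + (-3)·ω_8^8 + (3)·ω_8^12 + (0)·ω_8^16 + (2)·ω_8^20 + (3)·ω_8^24 + (3)·ω_8^28

X[4] = -10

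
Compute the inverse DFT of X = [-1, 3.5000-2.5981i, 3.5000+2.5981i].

x[n] = (1/3) Σ(k=0 to 2) X[k] · e^(2πikn/3)

Computing each x[n]:
x[0] = 2
x[1] = 0
x[2] = -3

x = [2, 0, -3]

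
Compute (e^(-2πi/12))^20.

Since ω_12^12 = 1, powers reduce modulo 12.
20 mod 12 = 8
So ω_12^20 = ω_12^8 = e^(-2πi·8/12)

ω_12^20 = ω_12^8 = -0.5000+0.8660i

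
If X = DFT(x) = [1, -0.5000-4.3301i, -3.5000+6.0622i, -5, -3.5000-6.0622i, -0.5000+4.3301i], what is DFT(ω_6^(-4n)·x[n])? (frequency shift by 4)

Modulation property: DFT(ω_6^(-4n)·x[n]) = X[(k-4) mod 6], so circularly shift X by 4 positions.

X[k-4] = [-3.5000+6.0622i, -5, -3.5000-6.0622i, -0.5000+4.3301i, 1, -0.5000-4.3301i]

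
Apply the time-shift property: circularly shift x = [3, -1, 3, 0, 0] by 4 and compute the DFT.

Time shift by 4: X_shifted[k] = ω_5^(4k) · X[k]
Shifted x = [-1, 3, 0, 0, 3]

DFT(x[n-4]) = [5, 0.8541, -5.8541, -5.8541, 0.8541]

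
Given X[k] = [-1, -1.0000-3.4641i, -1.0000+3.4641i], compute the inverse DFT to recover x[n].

x[n] = (1/3) Σ(k=0 to 2) X[k] · e^(2πikn/3)

Computing each x[n]:
x[0] = -1
x[1] = 2
x[2] = -2

x = [-1, 2, -2]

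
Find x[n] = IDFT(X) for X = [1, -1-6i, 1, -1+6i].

x[n] = (1/4) Σ(k=0 to 3) X[k] · e^(2πikn/4)

Computing each x[n]:
x[0] = 0
x[1] = 3
x[2] = 1
x[3] = -3

x = [0, 3, 1, -3]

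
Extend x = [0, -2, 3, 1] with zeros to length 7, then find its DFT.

Original 4-point DFT: [2, -3+3i, 4, -3-3i]
Zero-padded 7-point DFT provides frequency interpolation.

DFT_7([x, 0, ...]) = [2, -2.8155-1.7950i, -1.6344+4.0333i, 3.4499+2.2383i, 3.4499-2.2383i, -1.6344-4.0333i, -2.8155+1.7950i]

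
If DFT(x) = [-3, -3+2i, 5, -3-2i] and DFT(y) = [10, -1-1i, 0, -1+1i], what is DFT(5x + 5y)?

By linearity: DFT(5x + 5y) = 5·DFT(x) + 5·DFT(y)
= 5·[-3, -3+2i, 5, -3-2i] + 5·[10, -1-1i, 0, -1+1i]

Computing element-wise:
Z[0] = 5·(-3) + 5·(10) = 35
Z[1] = 5·(-3+2i) + 5·(-1-1i) = -20+5i
Z[2] = 5·(5) + 5·(0) = 25
Z[3] = 5·(-3-2i) + 5·(-1+1i) = -20-5i

DFT(5x + 5y) = 5·X + 5·Y = [35, -20+5i, 25, -20-5i]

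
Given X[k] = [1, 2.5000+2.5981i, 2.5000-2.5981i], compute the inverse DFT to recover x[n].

x[n] = (1/3) Σ(k=0 to 2) X[k] · e^(2πikn/3)

Computing each x[n]:
x[0] = 2
x[1] = -2
x[2] = 1

x = [2, -2, 1]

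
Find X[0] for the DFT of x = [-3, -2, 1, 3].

X[0] = Σ(n=0 to 3) x[n] · ω_4^0 = Σ x[n]
= (-3) + (-2) + (1) + (3)

X[0] = -1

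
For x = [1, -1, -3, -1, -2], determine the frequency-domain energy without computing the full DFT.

Parseval: Σ|x[n]|² = (1/N)Σ|X[k]|², so Σ|X[k]|² = N·Σ|x[n]|² = 5·16.0000

Σ|X[k]|² = N·Σ|x[n]|² = 5·16.0000 = 80.0000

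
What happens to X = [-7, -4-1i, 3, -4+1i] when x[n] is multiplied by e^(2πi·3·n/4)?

Modulation property: DFT(ω_4^(-3n)·x[n]) = X[(k-3) mod 4], so circularly shift X by 3 positions.

X[k-3] = [-4-1i, 3, -4+1i, -7]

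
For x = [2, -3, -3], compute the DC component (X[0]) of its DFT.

X[0] = Σ(n=0 to 2) x[n] · ω_3^0 = Σ x[n]
= (2) + (-3) + (-3)

X[0] = -4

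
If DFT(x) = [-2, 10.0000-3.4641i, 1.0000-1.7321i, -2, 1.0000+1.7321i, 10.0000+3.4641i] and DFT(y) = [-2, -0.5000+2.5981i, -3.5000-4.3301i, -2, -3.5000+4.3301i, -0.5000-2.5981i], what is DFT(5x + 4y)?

By linearity: DFT(5x + 4y) = 5·DFT(x) + 4·DFT(y)
= 5·[-2, 10.0000-3.4641i, 1.0000-1.7321i, -2, 1.0000+1.7321i, 10.0000+3.4641i] + 4·[-2, -0.5000+2.5981i, -3.5000-4.3301i, -2, -3.5000+4.3301i, -0.5000-2.5981i]

Computing element-wise:
Z[0] = 5·(-2) + 4·(-2) = -18
Z[1] = 5·(10.0000-3.4641i) + 4·(-0.5000+2.5981i) = 48.0000-6.9281i
Z[2] = 5·(1.0000-1.7321i) + 4·(-3.5000-4.3301i) = -9.0000-25.9809i
Z[3] = 5·(-2) + 4·(-2) = -18
Z[4] = 5·(1.0000+1.7321i) + 4·(-3.5000+4.3301i) = -9.0000+25.9809i
Z[5] = 5·(10.0000+3.4641i) + 4·(-0.5000-2.5981i) = 48.0000+6.9281i

DFT(5x + 4y) = 5·X + 4·Y = [-18, 48.0000-6.9281i, -9.0000-25.9809i, -18, -9.0000+25.9809i, 48.0000+6.9281i]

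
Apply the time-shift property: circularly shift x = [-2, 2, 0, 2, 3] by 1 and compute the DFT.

Time shift by 1: X_shifted[k] = ω_5^(1k) · X[k]
Shifted x = [3, -2, 2, 0, 2]

DFT(x[n-1]) = [5, 1.3820+2.6287i, 3.6180+4.2533i, 3.6180-4.2533i, 1.3820-2.6287i]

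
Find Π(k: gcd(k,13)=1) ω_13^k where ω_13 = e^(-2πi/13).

The primitive 13th roots of unity are ω_13^k for k coprime to 13: k ∈ {1, 2, 3, 4, 5, 6, 7, 8, 9, 10, 11, 12}
Their product equals the constant term of the cyclotomic polynomial Φ_13(x) up to sign.
For n ≥ 3, the product of all primitive nth roots of unity is 1. (For n=1 it is 1; for n=2 it is -1.)

1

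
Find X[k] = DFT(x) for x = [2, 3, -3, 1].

X[k] = Σ(n=0 to 3) x[n] · ω_4^(nk)
where ω_4 = e^(-2πi/4)

Computing each X[k]:
X[0] = 3
X[1] = 5-2i
X[2] = -5
X[3] = 5+2i

X = [3, 5-2i, -5, 5+2i]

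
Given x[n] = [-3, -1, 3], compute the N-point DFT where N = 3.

X[k] = Σ(n=0 to 2) x[n] · ω_3^(nk)
where ω_3 = e^(-2πi/3)

Computing each X[k]:
X[0] = -1
X[1] = -4.0000+3.4641i
X[2] = -4.0000-3.4641i

X = [-1, -4.0000+3.4641i, -4.0000-3.4641i]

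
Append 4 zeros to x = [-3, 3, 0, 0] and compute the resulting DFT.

Original 4-point DFT: [0, -3-3i, -6, -3+3i]
Zero-padded 8-point DFT provides frequency interpolation.

DFT_8([x, 0, ...]) = [0, -0.8787-2.1213i, -3-3i, -5.1213-2.1213i, -6, -5.1213+2.1213i, -3+3i, -0.8787+2.1213i]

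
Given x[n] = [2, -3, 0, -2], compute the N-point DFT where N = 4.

X[k] = Σ(n=0 to 3) x[n] · ω_4^(nk)
where ω_4 = e^(-2πi/4)

Computing each X[k]:
X[0] = -3
X[1] = 2+1i
X[2] = 7
X[3] = 2-1i

X = [-3, 2+1i, 7, 2-1i]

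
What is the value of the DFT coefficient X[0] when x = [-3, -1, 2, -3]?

X[0] = Σ(n=0 to 3) x[n] · ω_4^0 = Σ x[n]
= (-3) + (-1) + (2) + (-3)

X[0] = -5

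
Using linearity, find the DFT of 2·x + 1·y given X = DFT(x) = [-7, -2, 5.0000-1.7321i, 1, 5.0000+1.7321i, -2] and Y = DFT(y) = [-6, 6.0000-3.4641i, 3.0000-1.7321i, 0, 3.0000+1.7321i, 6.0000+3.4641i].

By linearity: DFT(2x + 1y) = 2·DFT(x) + 1·DFT(y)
= 2·[-7, -2, 5.0000-1.7321i, 1, 5.0000+1.7321i, -2] + 1·[-6, 6.0000-3.4641i, 3.0000-1.7321i, 0, 3.0000+1.7321i, 6.0000+3.4641i]

Computing element-wise:
Z[0] = 2·(-7) + 1·(-6) = -20
Z[1] = 2·(-2) + 1·(6.0000-3.4641i) = 2.0000-3.4641i
Z[2] = 2·(5.0000-1.7321i) + 1·(3.0000-1.7321i) = 13.0000-5.1963i
Z[3] = 2·(1) + 1·(0) = 2
Z[4] = 2·(5.0000+1.7321i) + 1·(3.0000+1.7321i) = 13.0000+5.1963i
Z[5] = 2·(-2) + 1·(6.0000+3.4641i) = 2.0000+3.4641i

DFT(2x + 1y) = 2·X + 1·Y = [-20, 2.0000-3.4641i, 13.0000-5.1963i, 2, 13.0000+5.1963i, 2.0000+3.4641i]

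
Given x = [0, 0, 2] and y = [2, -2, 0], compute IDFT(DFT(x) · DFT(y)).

(x ⊛ y)[n] = Σ(m=0 to 2) x[m] · y[(n-m) mod 3]

Computing each output sample:
(x ⊛ y)[0] = -4
(x ⊛ y)[1] = 0
(x ⊛ y)[2] = 4

x ⊛ y = [-4, 0, 4]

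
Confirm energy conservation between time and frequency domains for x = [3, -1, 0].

Time domain:
Σ|x[n]|² = |3|² + |-1|² + |0|² = 10.0000

Frequency domain:
(1/3)Σ|X[k]|² = (1/3)(|2|² + |3.5000+0.8660i|² + |3.5000-0.8660i|²) = (1/3)·30.0000 = 10.0000

Both sides agree, confirming Parseval's theorem.

Σ|x[n]|² = (1/N)Σ|X[k]|² = 10.0000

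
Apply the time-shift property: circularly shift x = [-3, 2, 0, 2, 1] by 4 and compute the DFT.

Time shift by 4: X_shifted[k] = ω_5^(4k) · X[k]
Shifted x = [2, 0, 2, 1, -3]

DFT(x[n-4]) = [2, -1.3541-3.4410i, 5.3541-0.8123i, 5.3541+0.8123i, -1.3541+3.4410i]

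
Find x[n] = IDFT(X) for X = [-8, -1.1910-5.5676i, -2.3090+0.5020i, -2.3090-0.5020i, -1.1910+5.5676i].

x[n] = (1/5) Σ(k=0 to 4) X[k] · e^(2πikn/5)

Computing each x[n]:
x[0] = -3
x[1] = 1
x[2] = 0
x[3] = -3
x[4] = -3

x = [-3, 1, 0, -3, -3]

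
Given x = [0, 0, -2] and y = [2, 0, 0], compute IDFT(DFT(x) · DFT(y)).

(x ⊛ y)[n] = Σ(m=0 to 2) x[m] · y[(n-m) mod 3]

Computing each output sample:
(x ⊛ y)[0] = 0
(x ⊛ y)[1] = 0
(x ⊛ y)[2] = -4

x ⊛ y = [0, 0, -4]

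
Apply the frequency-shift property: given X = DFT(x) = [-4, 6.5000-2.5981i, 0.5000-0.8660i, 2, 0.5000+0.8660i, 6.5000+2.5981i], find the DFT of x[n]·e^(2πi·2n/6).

Modulation property: DFT(ω_6^(-2n)·x[n]) = X[(k-2) mod 6], so circularly shift X by 2 positions.

X[k-2] = [0.5000+0.8660i, 6.5000+2.5981i, -4, 6.5000-2.5981i, 0.5000-0.8660i, 2]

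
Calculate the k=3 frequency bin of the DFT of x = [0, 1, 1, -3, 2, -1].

X[3] = Σ(n=0 to 5) x[n] · ω_6^(3n) where ω_6 = e^(-2πi/6)
= (0)·ω_6^0 + (1)·ω_6^3 + (1)·ω_6^6 + (-3)·ω_6^9 + (2)·ω_6^12 + (-1)·ω_6^15

X[3] = 6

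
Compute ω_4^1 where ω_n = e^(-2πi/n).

ω_4^1 = e^(-2πi·1/4)
= cos(-2π·1/4) + i·sin(-2π·1/4)
= cos(-2π/4) + i·sin(-2π/4)

ω_4^1 = cos(-2π/4) + i·sin(-2π/4) = -1i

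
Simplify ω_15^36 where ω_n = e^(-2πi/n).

Since ω_15^15 = 1, powers reduce modulo 15.
36 mod 15 = 6
So ω_15^36 = ω_15^6 = e^(-2πi·6/15)

ω_15^36 = ω_15^6 = -0.8090-0.5878i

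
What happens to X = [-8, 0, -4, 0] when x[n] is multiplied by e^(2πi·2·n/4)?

Modulation property: DFT(ω_4^(-2n)·x[n]) = X[(k-2) mod 4], so circularly shift X by 2 positions.

X[k-2] = [-4, 0, -8, 0]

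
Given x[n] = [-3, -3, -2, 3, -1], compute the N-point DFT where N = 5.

X[k] = Σ(n=0 to 4) x[n] · ω_5^(nk)
where ω_5 = e^(-2πi/5)

Computing each X[k]:
X[0] = -6
X[1] = -5.0451+4.8410i
X[2] = 0.5451-3.5797i
X[3] = 0.5451+3.5797i
X[4] = -5.0451-4.8410i

X = [-6, -5.0451+4.8410i, 0.5451-3.5797i, 0.5451+3.5797i, -5.0451-4.8410i]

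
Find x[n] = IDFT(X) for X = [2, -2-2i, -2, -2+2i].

x[n] = (1/4) Σ(k=0 to 3) X[k] · e^(2πikn/4)

Computing each x[n]:
x[0] = -1
x[1] = 2
x[2] = 1
x[3] = 0

x = [-1, 2, 1, 0]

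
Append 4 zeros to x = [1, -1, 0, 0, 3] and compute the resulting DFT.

Original 5-point DFT: [3, 1.6180+3.8042i, -0.6180+2.3511i, -0.6180-2.3511i, 1.6180-3.8042i]
Zero-padded 9-point DFT provides frequency interpolation.

DFT_9([x, 0, ...]) = [3, -2.5851-0.3833i, 3.1245+2.9132i, -1.7321i, 2.4606+3.2964i, 2.4606-3.2964i, 1.7321i, 3.1245-2.9132i, -2.5851+0.3833i]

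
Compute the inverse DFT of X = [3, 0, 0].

x[n] = (1/3) Σ(k=0 to 2) X[k] · e^(2πikn/3)

Computing each x[n]:
x[0] = 1
x[1] = 1
x[2] = 1

x = [1, 1, 1]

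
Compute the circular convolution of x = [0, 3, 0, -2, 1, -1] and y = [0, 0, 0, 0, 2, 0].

(x ⊛ y)[n] = Σ(m=0 to 5) x[m] · y[(n-m) mod 6]

Computing each output sample:
(x ⊛ y)[0] = 0
(x ⊛ y)[1] = -4
(x ⊛ y)[2] = 2
(x ⊛ y)[3] = -2
(x ⊛ y)[4] = 0
(x ⊛ y)[5] = 6

x ⊛ y = [0, -4, 2, -2, 0, 6]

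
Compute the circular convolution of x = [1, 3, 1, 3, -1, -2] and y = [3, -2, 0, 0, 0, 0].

(x ⊛ y)[n] = Σ(m=0 to 5) x[m] · y[(n-m) mod 6]

Computing each output sample:
(x ⊛ y)[0] = 7
(x ⊛ y)[1] = 7
(x ⊛ y)[2] = -3
(x ⊛ y)[3] = 7
(x ⊛ y)[4] = -9
(x ⊛ y)[5] = -4

x ⊛ y = [7, 7, -3, 7, -9, -4]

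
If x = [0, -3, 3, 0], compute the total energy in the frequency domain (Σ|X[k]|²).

Parseval: Σ|x[n]|² = (1/N)Σ|X[k]|², so Σ|X[k]|² = N·Σ|x[n]|² = 4·18.0000

Σ|X[k]|² = N·Σ|x[n]|² = 4·18.0000 = 72.0000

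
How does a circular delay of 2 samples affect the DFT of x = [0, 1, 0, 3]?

Time shift by 2: X_shifted[k] = ω_4^(2k) · X[k]
Shifted x = [0, 3, 0, 1]

DFT(x[n-2]) = [4, -2i, -4, 2i]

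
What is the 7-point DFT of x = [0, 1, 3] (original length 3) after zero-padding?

Original 3-point DFT: [4, -2.0000+1.7321i, -2.0000-1.7321i]
Zero-padded 7-point DFT provides frequency interpolation.

DFT_7([x, 0, ...]) = [4, -0.0441-3.7066i, -2.9254+0.3267i, 0.9695+1.9116i, 0.9695-1.9116i, -2.9254-0.3267i, -0.0441+3.7066i]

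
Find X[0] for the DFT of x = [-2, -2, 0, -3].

X[0] = Σ(n=0 to 3) x[n] · ω_4^0 = Σ x[n]
= (-2) + (-2) + (0) + (-3)

X[0] = -7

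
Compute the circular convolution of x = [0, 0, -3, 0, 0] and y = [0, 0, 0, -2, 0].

(x ⊛ y)[n] = Σ(m=0 to 4) x[m] · y[(n-m) mod 5]

Computing each output sample:
(x ⊛ y)[0] = 6
(x ⊛ y)[1] = 0
(x ⊛ y)[2] = 0
(x ⊛ y)[3] = 0
(x ⊛ y)[4] = 0

x ⊛ y = [6, 0, 0, 0, 0]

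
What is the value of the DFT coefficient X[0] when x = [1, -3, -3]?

X[0] = Σ(n=0 to 2) x[n] · ω_3^0 = Σ x[n]
= (1) + (-3) + (-3)

X[0] = -5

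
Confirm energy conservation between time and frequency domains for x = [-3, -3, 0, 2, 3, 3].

Time domain:
Σ|x[n]|² = |-3|² + |-3|² + |0|² + |2|² + |3|² + |3|² = 40.0000

Frequency domain:
(1/6)Σ|X[k]|² = (1/6)(|2|² + |-6.5000+7.7942i|² + |-2.5000+2.5981i|² + |-2|² + |-2.5000-2.5981i|² + |-6.5000-7.7942i|²) = (1/6)·240.0000 = 40.0000

Both sides agree, confirming Parseval's theorem.

Σ|x[n]|² = (1/N)Σ|X[k]|² = 40.0000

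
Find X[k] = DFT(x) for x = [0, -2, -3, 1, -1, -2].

X[k] = Σ(n=0 to 5) x[n] · ω_6^(nk)
where ω_6 = e^(-2πi/6)

Computing each X[k]:
X[0] = -7
X[1] = -1.0000+1.7321i
X[2] = 5.0000-1.7321i
X[3] = -1
X[4] = 5.0000+1.7321i
X[5] = -1.0000-1.7321i

X = [-7, -1.0000+1.7321i, 5.0000-1.7321i, -1, 5.0000+1.7321i, -1.0000-1.7321i]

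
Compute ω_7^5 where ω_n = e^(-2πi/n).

ω_7^5 = e^(-2πi·5/7)
= cos(-2π·5/7) + i·sin(-2π·5/7)
= cos(-10π/7) + i·sin(-10π/7)

ω_7^5 = cos(-10π/7) + i·sin(-10π/7) = -0.2225+0.9749i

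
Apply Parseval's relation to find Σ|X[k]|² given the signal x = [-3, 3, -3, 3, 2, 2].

Parseval: Σ|x[n]|² = (1/N)Σ|X[k]|², so Σ|X[k]|² = N·Σ|x[n]|² = 6·44.0000

Σ|X[k]|² = N·Σ|x[n]|² = 6·44.0000 = 264.0000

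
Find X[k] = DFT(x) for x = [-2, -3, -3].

X[k] = Σ(n=0 to 2) x[n] · ω_3^(nk)
where ω_3 = e^(-2πi/3)

Computing each X[k]:
X[0] = -8
X[1] = 1
X[2] = 1

X = [-8, 1, 1]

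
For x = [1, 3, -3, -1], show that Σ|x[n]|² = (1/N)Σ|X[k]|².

Time domain:
Σ|x[n]|² = |1|² + |3|² + |-3|² + |-1|² = 20.0000

Frequency domain:
(1/4)Σ|X[k]|² = (1/4)(|0|² + |4-4i|² + |-4|² + |4+4i|²) = (1/4)·80.0000 = 20.0000

Both sides agree, confirming Parseval's theorem.

Σ|x[n]|² = (1/N)Σ|X[k]|² = 20.0000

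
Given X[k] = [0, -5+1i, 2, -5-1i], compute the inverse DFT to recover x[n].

x[n] = (1/4) Σ(k=0 to 3) X[k] · e^(2πikn/4)

Computing each x[n]:
x[0] = -2
x[1] = -1
x[2] = 3
x[3] = 0

x = [-2, -1, 3, 0]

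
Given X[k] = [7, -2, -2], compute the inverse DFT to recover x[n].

x[n] = (1/3) Σ(k=0 to 2) X[k] · e^(2πikn/3)

Computing each x[n]:
x[0] = 1
x[1] = 3
x[2] = 3

x = [1, 3, 3]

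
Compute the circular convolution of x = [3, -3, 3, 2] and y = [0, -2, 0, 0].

(x ⊛ y)[n] = Σ(m=0 to 3) x[m] · y[(n-m) mod 4]

Computing each output sample:
(x ⊛ y)[0] = -4
(x ⊛ y)[1] = -6
(x ⊛ y)[2] = 6
(x ⊛ y)[3] = -6

x ⊛ y = [-4, -6, 6, -6]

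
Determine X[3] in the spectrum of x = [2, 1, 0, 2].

X[3] = Σ(n=0 to 3) x[n] · ω_4^(3n) where ω_4 = e^(-2πi/4)
= (2)·ω_4^0 + (1)·ω_4^3 + (0)·ω_4^6 + (2)·ω_4^9

X[3] = 2-1i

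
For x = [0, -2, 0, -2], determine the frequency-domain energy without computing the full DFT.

Parseval: Σ|x[n]|² = (1/N)Σ|X[k]|², so Σ|X[k]|² = N·Σ|x[n]|² = 4·8.0000

Σ|X[k]|² = N·Σ|x[n]|² = 4·8.0000 = 32.0000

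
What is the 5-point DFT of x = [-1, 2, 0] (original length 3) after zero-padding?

Original 3-point DFT: [1, -2.0000-1.7321i, -2.0000+1.7321i]
Zero-padded 5-point DFT provides frequency interpolation.

DFT_5([x, 0, ...]) = [1, -0.3820-1.9021i, -2.6180-1.1756i, -2.6180+1.1756i, -0.3820+1.9021i]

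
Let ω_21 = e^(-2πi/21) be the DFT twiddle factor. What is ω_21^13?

ω_21^13 = e^(-2πi·13/21)
= cos(-2π·13/21) + i·sin(-2π·13/21)
= cos(-26π/21) + i·sin(-26π/21)

ω_21^13 = cos(-26π/21) + i·sin(-26π/21) = -0.7331+0.6802i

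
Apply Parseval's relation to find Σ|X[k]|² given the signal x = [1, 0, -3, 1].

Parseval: Σ|x[n]|² = (1/N)Σ|X[k]|², so Σ|X[k]|² = N·Σ|x[n]|² = 4·11.0000

Σ|X[k]|² = N·Σ|x[n]|² = 4·11.0000 = 44.0000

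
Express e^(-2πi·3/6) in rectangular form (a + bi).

ω_6^3 = e^(-2πi·3/6)
= cos(-2π·3/6) + i·sin(-2π·3/6)
= cos(-6π/6) + i·sin(-6π/6)

ω_6^3 = cos(-6π/6) + i·sin(-6π/6) = -1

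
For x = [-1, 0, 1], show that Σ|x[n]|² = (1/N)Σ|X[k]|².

Time domain:
Σ|x[n]|² = |-1|² + |0|² + |1|² = 2.0000

Frequency domain:
(1/3)Σ|X[k]|² = (1/3)(|0|² + |-1.5000+0.8660i|² + |-1.5000-0.8660i|²) = (1/3)·6.0000 = 2.0000

Both sides agree, confirming Parseval's theorem.

Σ|x[n]|² = (1/N)Σ|X[k]|² = 2.0000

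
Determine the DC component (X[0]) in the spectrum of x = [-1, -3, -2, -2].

X[0] = Σ(n=0 to 3) x[n] · ω_4^0 = Σ x[n]
= (-1) + (-3) + (-2) + (-2)

X[0] = -8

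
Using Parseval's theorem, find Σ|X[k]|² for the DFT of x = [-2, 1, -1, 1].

Parseval: Σ|x[n]|² = (1/N)Σ|X[k]|², so Σ|X[k]|² = N·Σ|x[n]|² = 4·7.0000

Σ|X[k]|² = N·Σ|x[n]|² = 4·7.0000 = 28.0000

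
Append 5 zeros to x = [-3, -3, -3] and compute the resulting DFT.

Original 3-point DFT: [-9, 0, 0]
Zero-padded 8-point DFT provides frequency interpolation.

DFT_8([x, 0, ...]) = [-9, -5.1213+5.1213i, 3i, -0.8787-0.8787i, -3, -0.8787+0.8787i, -3i, -5.1213-5.1213i]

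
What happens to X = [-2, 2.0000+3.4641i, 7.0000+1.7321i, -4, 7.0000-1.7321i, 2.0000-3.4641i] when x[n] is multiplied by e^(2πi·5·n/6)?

Modulation property: DFT(ω_6^(-5n)·x[n]) = X[(k-5) mod 6], so circularly shift X by 5 positions.

X[k-5] = [2.0000+3.4641i, 7.0000+1.7321i, -4, 7.0000-1.7321i, 2.0000-3.4641i, -2]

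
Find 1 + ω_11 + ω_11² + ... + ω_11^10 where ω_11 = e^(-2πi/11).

Sum of all nth roots of unity equals 0 for n > 1 (geometric series with r ≠ 1).

0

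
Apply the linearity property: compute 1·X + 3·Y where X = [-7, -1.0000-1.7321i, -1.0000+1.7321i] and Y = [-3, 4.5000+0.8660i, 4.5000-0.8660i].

By linearity: DFT(1x + 3y) = 1·DFT(x) + 3·DFT(y)
= 1·[-7, -1.0000-1.7321i, -1.0000+1.7321i] + 3·[-3, 4.5000+0.8660i, 4.5000-0.8660i]

Computing element-wise:
Z[0] = 1·(-7) + 3·(-3) = -16
Z[1] = 1·(-1.0000-1.7321i) + 3·(4.5000+0.8660i) = 12.5000+0.8659i
Z[2] = 1·(-1.0000+1.7321i) + 3·(4.5000-0.8660i) = 12.5000-0.8659i

DFT(1x + 3y) = 1·X + 3·Y = [-16, 12.5000+0.8659i, 12.5000-0.8659i]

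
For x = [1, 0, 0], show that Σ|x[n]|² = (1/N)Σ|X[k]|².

Time domain:
Σ|x[n]|² = |1|² + |0|² + |0|² = 1.0000

Frequency domain:
(1/3)Σ|X[k]|² = (1/3)(|1|² + |1|² + |1|²) = (1/3)·3.0000 = 1.0000

Both sides agree, confirming Parseval's theorem.

Σ|x[n]|² = (1/N)Σ|X[k]|² = 1.0000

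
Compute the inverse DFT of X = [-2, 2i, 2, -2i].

x[n] = (1/4) Σ(k=0 to 3) X[k] · e^(2πikn/4)

Computing each x[n]:
x[0] = 0
x[1] = -2
x[2] = 0
x[3] = 0

x = [0, -2, 0, 0]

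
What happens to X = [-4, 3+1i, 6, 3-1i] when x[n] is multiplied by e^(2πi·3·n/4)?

Modulation property: DFT(ω_4^(-3n)·x[n]) = X[(k-3) mod 4], so circularly shift X by 3 positions.

X[k-3] = [3+1i, 6, 3-1i, -4]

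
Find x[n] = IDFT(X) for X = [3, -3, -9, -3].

x[n] = (1/4) Σ(k=0 to 3) X[k] · e^(2πikn/4)

Computing each x[n]:
x[0] = -3
x[1] = 3
x[2] = 0
x[3] = 3

x = [-3, 3, 0, 3]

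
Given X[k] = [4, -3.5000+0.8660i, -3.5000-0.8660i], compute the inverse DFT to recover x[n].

x[n] = (1/3) Σ(k=0 to 2) X[k] · e^(2πikn/3)

Computing each x[n]:
x[0] = -1
x[1] = 2
x[2] = 3

x = [-1, 2, 3]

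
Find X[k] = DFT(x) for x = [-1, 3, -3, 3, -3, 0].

X[k] = Σ(n=0 to 5) x[n] · ω_6^(nk)
where ω_6 = e^(-2πi/6)

Computing each X[k]:
X[0] = -1
X[1] = 0.5000-2.5981i
X[2] = 3.5000-2.5981i
X[3] = -13
X[4] = 3.5000+2.5981i
X[5] = 0.5000+2.5981i

X = [-1, 0.5000-2.5981i, 3.5000-2.5981i, -13, 3.5000+2.5981i, 0.5000+2.5981i]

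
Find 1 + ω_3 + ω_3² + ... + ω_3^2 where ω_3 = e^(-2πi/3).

Sum of all nth roots of unity equals 0 for n > 1 (geometric series with r ≠ 1).

0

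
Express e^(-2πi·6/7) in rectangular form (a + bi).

ω_7^6 = e^(-2πi·6/7)
= cos(-2π·6/7) + i·sin(-2π·6/7)
= cos(-12π/7) + i·sin(-12π/7)

ω_7^6 = cos(-12π/7) + i·sin(-12π/7) = 0.6235+0.7818i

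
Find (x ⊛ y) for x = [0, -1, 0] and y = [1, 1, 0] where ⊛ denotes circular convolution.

(x ⊛ y)[n] = Σ(m=0 to 2) x[m] · y[(n-m) mod 3]

Computing each output sample:
(x ⊛ y)[0] = 0
(x ⊛ y)[1] = -1
(x ⊛ y)[2] = -1

x ⊛ y = [0, -1, -1]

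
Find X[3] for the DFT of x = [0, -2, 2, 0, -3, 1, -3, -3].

X[3] = Σ(n=0 to 7) x[n] · ω_8^(3n) where ω_8 = e^(-2πi/8)
= (0)·ω_8^0 + (-2)·ω_8^3 + (2)·ω_8^6 + (0)·ω_8^9 + (-3)·ω_8^12 + (1)·ω_8^15 + (-3)·ω_8^18 + (-3)·ω_8^21

X[3] = 7.2426+5.0000i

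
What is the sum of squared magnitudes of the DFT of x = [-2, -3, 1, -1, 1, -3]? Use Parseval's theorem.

Parseval: Σ|x[n]|² = (1/N)Σ|X[k]|², so Σ|X[k]|² = N·Σ|x[n]|² = 6·25.0000

Σ|X[k]|² = N·Σ|x[n]|² = 6·25.0000 = 150.0000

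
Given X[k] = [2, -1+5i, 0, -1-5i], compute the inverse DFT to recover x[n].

x[n] = (1/4) Σ(k=0 to 3) X[k] · e^(2πikn/4)

Computing each x[n]:
x[0] = 0
x[1] = -2
x[2] = 1
x[3] = 3

x = [0, -2, 1, 3]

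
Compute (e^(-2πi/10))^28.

Since ω_10^10 = 1, powers reduce modulo 10.
28 mod 10 = 8
So ω_10^28 = ω_10^8 = e^(-2πi·8/10)

ω_10^28 = ω_10^8 = 0.3090+0.9511i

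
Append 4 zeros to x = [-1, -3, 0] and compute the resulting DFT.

Original 3-point DFT: [-4, 0.5000+2.5981i, 0.5000-2.5981i]
Zero-padded 7-point DFT provides frequency interpolation.

DFT_7([x, 0, ...]) = [-4, -2.8705+2.3455i, -0.3324+2.9248i, 1.7029+1.3017i, 1.7029-1.3017i, -0.3324-2.9248i, -2.8705-2.3455i]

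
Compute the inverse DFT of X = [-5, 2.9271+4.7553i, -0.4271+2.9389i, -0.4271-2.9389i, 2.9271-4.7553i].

x[n] = (1/5) Σ(k=0 to 4) X[k] · e^(2πikn/5)

Computing each x[n]:
x[0] = 0
x[1] = -3
x[2] = -2
x[3] = -2
x[4] = 2

x = [0, -3, -2, -2, 2]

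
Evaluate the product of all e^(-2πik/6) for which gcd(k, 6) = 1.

The primitive 6th roots of unity are ω_6^k for k coprime to 6: k ∈ {1, 5}
Their product equals the constant term of the cyclotomic polynomial Φ_6(x) up to sign.
For n ≥ 3, the product of all primitive nth roots of unity is 1. (For n=1 it is 1; for n=2 it is -1.)

1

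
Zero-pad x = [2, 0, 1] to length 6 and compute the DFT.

Original 3-point DFT: [3, 1.5000+0.8660i, 1.5000-0.8660i]
Zero-padded 6-point DFT provides frequency interpolation.

DFT_6([x, 0, ...]) = [3, 1.5000-0.8660i, 1.5000+0.8660i, 3, 1.5000-0.8660i, 1.5000+0.8660i]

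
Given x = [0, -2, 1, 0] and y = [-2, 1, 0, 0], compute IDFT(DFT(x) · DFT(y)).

(x ⊛ y)[n] = Σ(m=0 to 3) x[m] · y[(n-m) mod 4]

Computing each output sample:
(x ⊛ y)[0] = 0
(x ⊛ y)[1] = 4
(x ⊛ y)[2] = -4
(x ⊛ y)[3] = 1

x ⊛ y = [0, 4, -4, 1]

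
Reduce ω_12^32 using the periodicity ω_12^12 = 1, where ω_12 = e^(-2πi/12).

Since ω_12^12 = 1, powers reduce modulo 12.
32 mod 12 = 8
So ω_12^32 = ω_12^8 = e^(-2πi·8/12)

ω_12^32 = ω_12^8 = -0.5000+0.8660i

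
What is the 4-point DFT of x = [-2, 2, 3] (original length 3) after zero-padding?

Original 3-point DFT: [3, -4.5000+0.8660i, -4.5000-0.8660i]
Zero-padded 4-point DFT provides frequency interpolation.

DFT_4([x, 0, ...]) = [3, -5-2i, -1, -5+2i]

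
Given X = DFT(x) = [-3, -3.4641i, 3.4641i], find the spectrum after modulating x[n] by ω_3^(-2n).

Modulation property: DFT(ω_3^(-2n)·x[n]) = X[(k-2) mod 3], so circularly shift X by 2 positions.

X[k-2] = [-3.4641i, 3.4641i, -3]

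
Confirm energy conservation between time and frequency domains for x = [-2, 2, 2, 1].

Time domain:
Σ|x[n]|² = |-2|² + |2|² + |2|² + |1|² = 13.0000

Frequency domain:
(1/4)Σ|X[k]|² = (1/4)(|3|² + |-4-1i|² + |-3|² + |-4+1i|²) = (1/4)·52.0000 = 13.0000

Both sides agree, confirming Parseval's theorem.

Σ|x[n]|² = (1/N)Σ|X[k]|² = 13.0000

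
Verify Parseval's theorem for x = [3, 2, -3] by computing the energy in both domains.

Time domain:
Σ|x[n]|² = |3|² + |2|² + |-3|² = 22.0000

Frequency domain:
(1/3)Σ|X[k]|² = (1/3)(|2|² + |3.5000-4.3301i|² + |3.5000+4.3301i|²) = (1/3)·66.0000 = 22.0000

Both sides agree, confirming Parseval's theorem.

Σ|x[n]|² = (1/N)Σ|X[k]|² = 22.0000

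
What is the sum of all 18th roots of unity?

Sum of all nth roots of unity equals 0 for n > 1 (geometric series with r ≠ 1).

0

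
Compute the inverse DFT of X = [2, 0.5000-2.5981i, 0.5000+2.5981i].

x[n] = (1/3) Σ(k=0 to 2) X[k] · e^(2πikn/3)

Computing each x[n]:
x[0] = 1
x[1] = 2
x[2] = -1

x = [1, 2, -1]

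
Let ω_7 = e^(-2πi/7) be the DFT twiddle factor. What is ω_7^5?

ω_7^5 = e^(-2πi·5/7)
= cos(-2π·5/7) + i·sin(-2π·5/7)
= cos(-10π/7) + i·sin(-10π/7)

ω_7^5 = cos(-10π/7) + i·sin(-10π/7) = -0.2225+0.9749i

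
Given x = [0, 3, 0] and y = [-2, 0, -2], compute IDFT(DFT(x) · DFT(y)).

(x ⊛ y)[n] = Σ(m=0 to 2) x[m] · y[(n-m) mod 3]

Computing each output sample:
(x ⊛ y)[0] = -6
(x ⊛ y)[1] = -6
(x ⊛ y)[2] = 0

x ⊛ y = [-6, -6, 0]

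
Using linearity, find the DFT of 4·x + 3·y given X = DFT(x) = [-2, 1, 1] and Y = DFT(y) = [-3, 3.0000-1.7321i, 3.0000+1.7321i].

By linearity: DFT(4x + 3y) = 4·DFT(x) + 3·DFT(y)
= 4·[-2, 1, 1] + 3·[-3, 3.0000-1.7321i, 3.0000+1.7321i]

Computing element-wise:
Z[0] = 4·(-2) + 3·(-3) = -17
Z[1] = 4·(1) + 3·(3.0000-1.7321i) = 13.0000-5.1963i
Z[2] = 4·(1) + 3·(3.0000+1.7321i) = 13.0000+5.1963i

DFT(4x + 3y) = 4·X + 3·Y = [-17, 13.0000-5.1963i, 13.0000+5.1963i]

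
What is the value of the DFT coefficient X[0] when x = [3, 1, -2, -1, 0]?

X[0] = Σ(n=0 to 4) x[n] · ω_5^0 = Σ x[n]
= (3) + (1) + (-2) + (-1) + (0)

X[0] = 1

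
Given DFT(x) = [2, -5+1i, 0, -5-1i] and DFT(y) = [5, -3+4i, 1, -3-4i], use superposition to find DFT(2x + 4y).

By linearity: DFT(2x + 4y) = 2·DFT(x) + 4·DFT(y)
= 2·[2, -5+1i, 0, -5-1i] + 4·[5, -3+4i, 1, -3-4i]

Computing element-wise:
Z[0] = 2·(2) + 4·(5) = 24
Z[1] = 2·(-5+1i) + 4·(-3+4i) = -22+18i
Z[2] = 2·(0) + 4·(1) = 4
Z[3] = 2·(-5-1i) + 4·(-3-4i) = -22-18i

DFT(2x + 4y) = 2·X + 4·Y = [24, -22+18i, 4, -22-18i]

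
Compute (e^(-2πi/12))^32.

Since ω_12^12 = 1, powers reduce modulo 12.
32 mod 12 = 8
So ω_12^32 = ω_12^8 = e^(-2πi·8/12)

ω_12^32 = ω_12^8 = -0.5000+0.8660i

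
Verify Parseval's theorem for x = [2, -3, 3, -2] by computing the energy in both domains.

Time domain:
Σ|x[n]|² = |2|² + |-3|² + |3|² + |-2|² = 26.0000

Frequency domain:
(1/4)Σ|X[k]|² = (1/4)(|0|² + |-1+1i|² + |10|² + |-1-1i|²) = (1/4)·104.0000 = 26.0000

Both sides agree, confirming Parseval's theorem.

Σ|x[n]|² = (1/N)Σ|X[k]|² = 26.0000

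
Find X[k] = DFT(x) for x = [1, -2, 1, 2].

X[k] = Σ(n=0 to 3) x[n] · ω_4^(nk)
where ω_4 = e^(-2πi/4)

Computing each X[k]:
X[0] = 2
X[1] = 4i
X[2] = 2
X[3] = -4i

X = [2, 4i, 2, -4i]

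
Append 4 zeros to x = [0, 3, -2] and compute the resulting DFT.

Original 3-point DFT: [1, -0.5000-4.3301i, -0.5000+4.3301i]
Zero-padded 7-point DFT provides frequency interpolation.

DFT_7([x, 0, ...]) = [1, 2.3155-0.3956i, 1.1344-3.7926i, -3.9499-2.8653i, -3.9499+2.8653i, 1.1344+3.7926i, 2.3155+0.3956i]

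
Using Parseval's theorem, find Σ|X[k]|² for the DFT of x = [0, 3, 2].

Parseval: Σ|x[n]|² = (1/N)Σ|X[k]|², so Σ|X[k]|² = N·Σ|x[n]|² = 3·13.0000

Σ|X[k]|² = N·Σ|x[n]|² = 3·13.0000 = 39.0000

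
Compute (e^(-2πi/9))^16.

Since ω_9^9 = 1, powers reduce modulo 9.
16 mod 9 = 7
So ω_9^16 = ω_9^7 = e^(-2πi·7/9)

ω_9^16 = ω_9^7 = 0.1736+0.9848i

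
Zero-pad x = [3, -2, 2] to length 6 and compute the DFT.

Original 3-point DFT: [3, 3.0000+3.4641i, 3.0000-3.4641i]
Zero-padded 6-point DFT provides frequency interpolation.

DFT_6([x, 0, ...]) = [3, 1, 3.0000+3.4641i, 7, 3.0000-3.4641i, 1]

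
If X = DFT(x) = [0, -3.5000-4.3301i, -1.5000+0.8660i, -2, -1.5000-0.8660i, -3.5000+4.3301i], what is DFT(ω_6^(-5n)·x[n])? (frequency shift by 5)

Modulation property: DFT(ω_6^(-5n)·x[n]) = X[(k-5) mod 6], so circularly shift X by 5 positions.

X[k-5] = [-3.5000-4.3301i, -1.5000+0.8660i, -2, -1.5000-0.8660i, -3.5000+4.3301i, 0]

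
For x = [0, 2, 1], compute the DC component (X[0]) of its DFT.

X[0] = Σ(n=0 to 2) x[n] · ω_3^0 = Σ x[n]
= (0) + (2) + (1)

X[0] = 3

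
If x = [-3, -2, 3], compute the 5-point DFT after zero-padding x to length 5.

Original 3-point DFT: [-2, -3.5000+4.3301i, -3.5000-4.3301i]
Zero-padded 5-point DFT provides frequency interpolation.

DFT_5([x, 0, ...]) = [-2, -6.0451+0.1388i, -0.4549+4.0287i, -0.4549-4.0287i, -6.0451-0.1388i]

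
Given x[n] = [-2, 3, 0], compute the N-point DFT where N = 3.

X[k] = Σ(n=0 to 2) x[n] · ω_3^(nk)
where ω_3 = e^(-2πi/3)

Computing each X[k]:
X[0] = 1
X[1] = -3.5000-2.5981i
X[2] = -3.5000+2.5981i

X = [1, -3.5000-2.5981i, -3.5000+2.5981i]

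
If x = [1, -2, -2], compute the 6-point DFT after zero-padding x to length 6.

Original 3-point DFT: [-3, 3, 3]
Zero-padded 6-point DFT provides frequency interpolation.

DFT_6([x, 0, ...]) = [-3, 1.0000+3.4641i, 3, 1, 3, 1.0000-3.4641i]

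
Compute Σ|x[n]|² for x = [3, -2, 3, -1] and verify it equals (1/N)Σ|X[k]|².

Time domain:
Σ|x[n]|² = |3|² + |-2|² + |3|² + |-1|² = 23.0000

Frequency domain:
(1/4)Σ|X[k]|² = (1/4)(|3|² + |1i|² + |9|² + |-1i|²) = (1/4)·92.0000 = 23.0000

Both sides agree, confirming Parseval's theorem.

Σ|x[n]|² = (1/N)Σ|X[k]|² = 23.0000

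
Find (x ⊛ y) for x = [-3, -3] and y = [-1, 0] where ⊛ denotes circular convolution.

(x ⊛ y)[n] = Σ(m=0 to 1) x[m] · y[(n-m) mod 2]

Computing each output sample:
(x ⊛ y)[0] = 3
(x ⊛ y)[1] = 3

x ⊛ y = [3, 3]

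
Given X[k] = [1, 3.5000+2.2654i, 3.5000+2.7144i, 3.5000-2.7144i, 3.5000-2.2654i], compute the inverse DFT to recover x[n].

x[n] = (1/5) Σ(k=0 to 4) X[k] · e^(2πikn/5)

Computing each x[n]:
x[0] = 3
x[1] = -2
x[2] = 0
x[3] = -1
x[4] = 1

x = [3, -2, 0, -1, 1]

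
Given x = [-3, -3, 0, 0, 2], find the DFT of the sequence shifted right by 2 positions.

Time shift by 2: X_shifted[k] = ω_5^(2k) · X[k]
Shifted x = [0, 2, -3, -3, 0]

DFT(x[n-2]) = [-4, 5.4721-1.9021i, -3.4721-1.1756i, -3.4721+1.1756i, 5.4721+1.9021i]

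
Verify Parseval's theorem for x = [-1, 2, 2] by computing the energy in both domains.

Time domain:
Σ|x[n]|² = |-1|² + |2|² + |2|² = 9.0000

Frequency domain:
(1/3)Σ|X[k]|² = (1/3)(|3|² + |-3|² + |-3|²) = (1/3)·27.0000 = 9.0000

Both sides agree, confirming Parseval's theorem.

Σ|x[n]|² = (1/N)Σ|X[k]|² = 9.0000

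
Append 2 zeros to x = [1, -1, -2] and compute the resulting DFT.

Original 3-point DFT: [-2, 2.5000-0.8660i, 2.5000+0.8660i]
Zero-padded 5-point DFT provides frequency interpolation.

DFT_5([x, 0, ...]) = [-2, 2.3090+2.1266i, 1.1910-1.3143i, 1.1910+1.3143i, 2.3090-2.1266i]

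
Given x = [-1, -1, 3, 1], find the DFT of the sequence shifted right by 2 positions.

Time shift by 2: X_shifted[k] = ω_4^(2k) · X[k]
Shifted x = [3, 1, -1, -1]

DFT(x[n-2]) = [2, 4-2i, 2, 4+2i]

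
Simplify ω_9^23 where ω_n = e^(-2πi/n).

Since ω_9^9 = 1, powers reduce modulo 9.
23 mod 9 = 5
So ω_9^23 = ω_9^5 = e^(-2πi·5/9)

ω_9^23 = ω_9^5 = -0.9397+0.3420i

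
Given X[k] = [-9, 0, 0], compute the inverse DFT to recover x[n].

x[n] = (1/3) Σ(k=0 to 2) X[k] · e^(2πikn/3)

Computing each x[n]:
x[0] = -3
x[1] = -3
x[2] = -3

x = [-3, -3, -3]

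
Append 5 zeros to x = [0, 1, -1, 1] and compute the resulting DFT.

Original 4-point DFT: [1, 1, -3, 1]
Zero-padded 9-point DFT provides frequency interpolation.

DFT_9([x, 0, ...]) = [1, 0.0924-0.5240i, 0.6133+0.2232i, 1.0000-1.7321i, -2.2057-1.8508i, -2.2057+1.8508i, 1.0000+1.7321i, 0.6133-0.2232i, 0.0924+0.5240i]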